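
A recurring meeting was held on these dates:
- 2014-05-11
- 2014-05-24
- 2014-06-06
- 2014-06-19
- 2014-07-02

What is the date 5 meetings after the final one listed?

2014-09-05

Every event comes 13 days after the last (13, 13, 13, 13).
2014-07-02 + 13 days = 2014-07-15.
2014-07-15 + 13 days = 2014-07-28.
2014-07-28 + 13 days = 2014-08-10.
2014-08-10 + 13 days = 2014-08-23.
2014-08-23 + 13 days = 2014-09-05.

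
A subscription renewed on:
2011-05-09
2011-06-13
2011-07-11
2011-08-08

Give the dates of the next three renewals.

These are Mondays at 28- or 35-day spacing (35, 28, 28).
The pattern: 2nd Monday of the month.
September 2011 — 2nd Monday is 2011-09-12.
2nd Monday of October 2011: 2011-10-10.
2nd Monday of November 2011: 2011-11-14.

2011-09-12, 2011-10-10, 2011-11-14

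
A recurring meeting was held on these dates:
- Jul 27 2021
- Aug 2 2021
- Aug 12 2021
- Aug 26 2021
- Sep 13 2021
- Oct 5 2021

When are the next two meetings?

Oct 31 2021, Nov 30 2021

Intervals are 6, 10, 14, 18, 22 days — an arithmetic progression with common difference 4.
Next gap: 26 days. Oct 5 2021 + 26 days = Oct 31 2021.
Next gap: 30 days. Oct 31 2021 + 30 days = Nov 30 2021.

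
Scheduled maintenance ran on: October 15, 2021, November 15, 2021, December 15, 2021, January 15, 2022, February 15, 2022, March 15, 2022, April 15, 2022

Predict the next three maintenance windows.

The day-of-month is always 15 (31, 30, 31, 31, 28, 31 days between events).
So this recurs on the 15th of each month.
Next: May 2022 → May 15, 2022.
June 2022: June 15, 2022.
Next: July 2022 → July 15, 2022.

May 15, 2022; June 15, 2022; July 15, 2022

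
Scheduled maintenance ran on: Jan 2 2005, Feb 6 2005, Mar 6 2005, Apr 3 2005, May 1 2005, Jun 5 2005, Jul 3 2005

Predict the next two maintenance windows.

All dates are Sundays, 35, 28, 28, 28, 35, 28 days apart.
Specifically, the 1st Sunday of each month.
August 2005 — 1st Sunday is Aug 7 2005.
September 2005 — 1st Sunday is Sep 4 2005.

Aug 7 2005, Sep 4 2005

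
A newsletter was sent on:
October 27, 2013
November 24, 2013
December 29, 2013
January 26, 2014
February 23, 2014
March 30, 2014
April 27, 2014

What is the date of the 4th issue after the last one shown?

Every date is a Sunday; gaps 28, 35, 28, 28, 35, 28 days.
Each is the last Sunday of its month (at least one falls on the 29th or later, ruling out '4th Sunday').
Last Sunday of May 2014: May 25, 2014.
June 2014 ends with Sunday June 29, 2014.
Last Sunday of July 2014: July 27, 2014.
Last Sunday of August 2014: August 31, 2014.

August 31, 2014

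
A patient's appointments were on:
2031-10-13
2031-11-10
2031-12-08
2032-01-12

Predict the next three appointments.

These are Mondays at 28- or 35-day spacing (28, 28, 35).
The pattern: 2nd Monday of the month.
February 2032 — 2nd Monday is 2032-02-09.
2nd Monday of March 2032: 2032-03-08.
2nd Monday of April 2032: 2032-04-12.

2032-02-09, 2032-03-08, 2032-04-12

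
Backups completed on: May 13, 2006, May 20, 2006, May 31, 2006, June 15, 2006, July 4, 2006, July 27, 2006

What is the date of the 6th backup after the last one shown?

March 6, 2007

The spacing grows by 4 each time: 7, 11, 15, 19, 23 days.
Next gap: 27 days. July 27, 2006 + 27 days = August 23, 2006.
Next gap: 31 days. August 23, 2006 + 31 days = September 23, 2006.
Next gap: 35 days. September 23, 2006 + 35 days = October 28, 2006.
Next gap: 39 days. October 28, 2006 + 39 days = December 6, 2006.
Next gap: 43 days. December 6, 2006 + 43 days = January 18, 2007.
Next gap: 47 days. January 18, 2007 + 47 days = March 6, 2007.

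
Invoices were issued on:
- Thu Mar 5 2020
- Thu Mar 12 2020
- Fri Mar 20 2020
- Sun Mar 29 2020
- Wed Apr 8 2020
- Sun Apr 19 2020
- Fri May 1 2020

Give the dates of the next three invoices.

The spacing grows by 1 each time: 7, 8, 9, 10, 11, 12 days.
Next gap: 13 days. Fri May 1 2020 + 13 days = Thu May 14 2020.
Next gap: 14 days. Thu May 14 2020 + 14 days = Thu May 28 2020.
Next gap: 15 days. Thu May 28 2020 + 15 days = Fri Jun 12 2020.

Thu May 14 2020, Thu May 28 2020, Fri Jun 12 2020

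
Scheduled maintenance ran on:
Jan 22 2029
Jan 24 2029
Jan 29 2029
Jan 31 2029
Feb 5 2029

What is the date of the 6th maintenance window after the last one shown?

The gap pattern 2, 5, 2, 5 repeats every 2 events.
These are the Mondays and Wednesdays of each week.
Next Wednesday: Feb 7 2029.
Next Monday: Feb 12 2029.
Next Wednesday: Feb 14 2029.
Next Monday: Feb 19 2029.
Next Wednesday: Feb 21 2029.
Next Monday: Feb 26 2029.

Feb 26 2029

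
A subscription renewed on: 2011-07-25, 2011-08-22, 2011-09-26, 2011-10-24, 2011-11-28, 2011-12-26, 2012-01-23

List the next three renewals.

2012-02-27, 2012-03-26, 2012-04-23

Gaps: 28, 35, 28, 35, 28, 28 days — a mix of 28 and 35. Every date is a Monday.
Each is the 4th Monday of its month.
February 2012 — 4th Monday is 2012-02-27.
March 2012 — 4th Monday is 2012-03-26.
April 2012 — 4th Monday is 2012-04-23.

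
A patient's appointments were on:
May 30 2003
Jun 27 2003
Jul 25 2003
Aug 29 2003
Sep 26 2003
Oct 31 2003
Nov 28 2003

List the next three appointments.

Every date is a Friday; gaps 28, 28, 35, 28, 35, 28 days.
Each is the last Friday of its month (at least one falls on the 29th or later, ruling out '4th Friday').
December 2003 ends with Friday Dec 26 2003.
Last Friday of January 2004: Jan 30 2004.
Last Friday of February 2004: Feb 27 2004.

Dec 26 2003, Jan 30 2004, Feb 27 2004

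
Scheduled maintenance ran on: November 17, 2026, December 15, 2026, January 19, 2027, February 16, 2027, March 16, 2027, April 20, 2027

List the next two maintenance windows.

These are Tuesdays at 28- or 35-day spacing (28, 35, 28, 28, 35).
The pattern: 3rd Tuesday of the month.
May 2027 — 3rd Tuesday is May 18, 2027.
June 2027 — 3rd Tuesday is June 15, 2027.

May 18, 2027; June 15, 2027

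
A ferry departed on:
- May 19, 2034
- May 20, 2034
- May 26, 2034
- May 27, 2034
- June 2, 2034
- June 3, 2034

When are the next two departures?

Gaps: 1, 6, 1, 6, 1 days — not constant, but cyclic with period 2.
The events fall on every Friday and Saturday.
Next Friday: June 9, 2034.
Next Saturday: June 10, 2034.

June 9, 2034; June 10, 2034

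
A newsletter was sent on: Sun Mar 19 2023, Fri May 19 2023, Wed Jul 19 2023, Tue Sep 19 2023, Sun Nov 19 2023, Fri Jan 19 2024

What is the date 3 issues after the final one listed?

Fri Jul 19 2024

The day-of-month is always 19 (61, 61, 62, 61, 61 days between events).
So this recurs on the 19th of every 2 months.
Next: March 2024 → Tue Mar 19 2024.
Next: May 2024 → Sun May 19 2024.
Next: July 2024 → Fri Jul 19 2024.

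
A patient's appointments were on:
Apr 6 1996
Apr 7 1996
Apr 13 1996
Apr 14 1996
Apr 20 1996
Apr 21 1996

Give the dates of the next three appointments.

Apr 27 1996, Apr 28 1996, May 4 1996

The gap pattern 1, 6, 1, 6, 1 repeats every 2 events.
These are the Saturdays and Sundays of each week.
Next Saturday: Apr 27 1996.
Next Sunday: Apr 28 1996.
The following Saturday is May 4 1996.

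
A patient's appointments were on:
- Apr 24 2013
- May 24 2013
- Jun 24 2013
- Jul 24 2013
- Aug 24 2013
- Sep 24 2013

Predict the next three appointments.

Oct 24 2013, Nov 24 2013, Dec 24 2013

Each date is the 24th; the gaps (30, 31, 30, 31, 31) track the month lengths.
The rule is the 24th of each month.
Next: October 2013 → Oct 24 2013.
Next: November 2013 → Nov 24 2013.
December 2013: Dec 24 2013.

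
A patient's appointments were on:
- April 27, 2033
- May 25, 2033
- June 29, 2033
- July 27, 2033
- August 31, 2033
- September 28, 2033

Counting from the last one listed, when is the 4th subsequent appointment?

All Wednesdays; the gaps (28, 35, 28, 35, 28) vary with month length.
This is the last Wednesday of each month.
October 2033 ends with Wednesday October 26, 2033.
November 2033 ends with Wednesday November 30, 2033.
December 2033 ends with Wednesday December 28, 2033.
January 2034 ends with Wednesday January 25, 2034.

January 25, 2034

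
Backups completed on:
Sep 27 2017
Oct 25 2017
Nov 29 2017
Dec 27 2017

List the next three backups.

Jan 31 2018, Feb 28 2018, Mar 28 2018

These are Wednesdays with 28, 35, 28-day gaps.
Each is the final Wednesday of its month — Nov 29 2017 is past the 28th, so '4th Wednesday' doesn't fit.
January 2018 ends with Wednesday Jan 31 2018.
February 2018 ends with Wednesday Feb 28 2018.
Last Wednesday of March 2018: Mar 28 2018.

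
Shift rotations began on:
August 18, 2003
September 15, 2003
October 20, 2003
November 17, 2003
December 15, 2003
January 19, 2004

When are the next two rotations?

February 16, 2004; March 15, 2004

Gaps: 28, 35, 28, 28, 35 days — a mix of 28 and 35. Every date is a Monday.
Each is the 3rd Monday of its month.
3rd Monday of February 2004: February 16, 2004.
3rd Monday of March 2004: March 15, 2004.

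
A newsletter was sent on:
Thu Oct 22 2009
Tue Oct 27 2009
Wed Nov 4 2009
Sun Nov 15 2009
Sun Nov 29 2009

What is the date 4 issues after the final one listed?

Tue Feb 23 2010

The spacing grows by 3 each time: 5, 8, 11, 14 days.
Next gap: 17 days. Sun Nov 29 2009 + 17 days = Wed Dec 16 2009.
Next gap: 20 days. Wed Dec 16 2009 + 20 days = Tue Jan 5 2010.
Next gap: 23 days. Tue Jan 5 2010 + 23 days = Thu Jan 28 2010.
Next gap: 26 days. Thu Jan 28 2010 + 26 days = Tue Feb 23 2010.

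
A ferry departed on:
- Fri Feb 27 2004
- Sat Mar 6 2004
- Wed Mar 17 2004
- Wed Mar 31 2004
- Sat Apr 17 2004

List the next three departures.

Fri May 7 2004, Sun May 30 2004, Fri Jun 25 2004

The spacing grows by 3 each time: 8, 11, 14, 17 days.
Next gap: 20 days. Sat Apr 17 2004 + 20 days = Fri May 7 2004.
Next gap: 23 days. Fri May 7 2004 + 23 days = Sun May 30 2004.
Next gap: 26 days. Sun May 30 2004 + 26 days = Fri Jun 25 2004.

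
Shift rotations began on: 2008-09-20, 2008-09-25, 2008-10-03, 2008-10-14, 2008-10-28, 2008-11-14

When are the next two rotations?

2008-12-04, 2008-12-27

Intervals are 5, 8, 11, 14, 17 days — an arithmetic progression with common difference 3.
Next gap: 20 days. 2008-11-14 + 20 days = 2008-12-04.
Next gap: 23 days. 2008-12-04 + 23 days = 2008-12-27.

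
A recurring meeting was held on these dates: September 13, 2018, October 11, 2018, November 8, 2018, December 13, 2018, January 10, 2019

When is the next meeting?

February 14, 2019

These are Thursdays at 28- or 35-day spacing (28, 28, 35, 28).
The pattern: 2nd Thursday of the month.
2nd Thursday of February 2019: February 14, 2019.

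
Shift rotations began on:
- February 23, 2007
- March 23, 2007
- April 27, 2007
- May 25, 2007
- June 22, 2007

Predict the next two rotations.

July 27, 2007; August 24, 2007

These are Fridays at 28- or 35-day spacing (28, 35, 28, 28).
The pattern: 4th Friday of the month.
4th Friday of July 2007: July 27, 2007.
August 2007 — 4th Friday is August 24, 2007.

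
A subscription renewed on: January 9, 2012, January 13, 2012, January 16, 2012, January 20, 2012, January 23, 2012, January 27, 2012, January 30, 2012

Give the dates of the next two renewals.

The gap pattern 4, 3, 4, 3, 4, 3 repeats every 2 events.
These are the Mondays and Fridays of each week.
The following Friday is February 3, 2012.
The following Monday is February 6, 2012.

February 3, 2012; February 6, 2012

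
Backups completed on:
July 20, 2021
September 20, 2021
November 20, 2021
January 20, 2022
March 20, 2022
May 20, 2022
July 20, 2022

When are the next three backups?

The day-of-month is always 20 (62, 61, 61, 59, 61, 61 days between events).
So this recurs on the 20th of every 2 months.
Next: September 2022 → September 20, 2022.
Next: November 2022 → November 20, 2022.
January 2023: January 20, 2023.

September 20, 2022; November 20, 2022; January 20, 2023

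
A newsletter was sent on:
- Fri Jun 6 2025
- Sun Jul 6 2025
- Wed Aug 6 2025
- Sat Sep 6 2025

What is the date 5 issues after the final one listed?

Fri Feb 6 2026

Gaps: 30, 31, 31 days — not constant. Every event is on the 6th of the month.
Pattern: the 6th of each month.
October 2025: Mon Oct 6 2025.
Next: November 2025 → Thu Nov 6 2025.
Next: December 2025 → Sat Dec 6 2025.
January 2026: Tue Jan 6 2026.
Next: February 2026 → Fri Feb 6 2026.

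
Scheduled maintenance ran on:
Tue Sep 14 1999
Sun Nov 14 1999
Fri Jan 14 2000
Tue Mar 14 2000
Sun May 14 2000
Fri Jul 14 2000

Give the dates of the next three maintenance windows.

The day-of-month is always 14 (61, 61, 60, 61, 61 days between events).
So this recurs on the 14th of every 2 months.
September 2000: Thu Sep 14 2000.
November 2000: Tue Nov 14 2000.
Next: January 2001 → Sun Jan 14 2001.

Thu Sep 14 2000, Tue Nov 14 2000, Sun Jan 14 2001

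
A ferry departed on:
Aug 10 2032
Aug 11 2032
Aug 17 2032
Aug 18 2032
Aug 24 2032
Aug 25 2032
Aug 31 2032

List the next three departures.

The gap pattern 1, 6, 1, 6, 1, 6 repeats every 2 events.
These are the Tuesdays and Wednesdays of each week.
Next Wednesday: Sep 1 2032.
The following Tuesday is Sep 7 2032.
Next Wednesday: Sep 8 2032.

Sep 1 2032, Sep 7 2032, Sep 8 2032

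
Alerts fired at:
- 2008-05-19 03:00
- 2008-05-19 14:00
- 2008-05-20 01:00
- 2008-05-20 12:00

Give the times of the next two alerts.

Gaps: 11, 11, 11 hours — each event is 11 hours after the previous one.
2008-05-20 12:00 + 11 h = 2008-05-20 23:00.
2008-05-20 23:00 + 11 h = 2008-05-21 10:00.

2008-05-20 23:00, 2008-05-21 10:00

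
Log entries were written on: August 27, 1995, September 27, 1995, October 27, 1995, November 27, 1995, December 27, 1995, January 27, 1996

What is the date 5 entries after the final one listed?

Gaps: 31, 30, 31, 30, 31 days — not constant. Every event is on the 27th of the month.
Pattern: the 27th of each month.
Next: February 1996 → February 27, 1996.
Next: March 1996 → March 27, 1996.
Next: April 1996 → April 27, 1996.
May 1996: May 27, 1996.
Next: June 1996 → June 27, 1996.

June 27, 1996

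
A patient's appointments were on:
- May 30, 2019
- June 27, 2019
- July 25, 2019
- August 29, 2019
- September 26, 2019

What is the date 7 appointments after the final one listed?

April 30, 2020

All Thursdays; the gaps (28, 28, 35, 28) vary with month length.
This is the last Thursday of each month.
Last Thursday of October 2019: October 31, 2019.
Last Thursday of November 2019: November 28, 2019.
Last Thursday of December 2019: December 26, 2019.
Last Thursday of January 2020: January 30, 2020.
February 2020 ends with Thursday February 27, 2020.
March 2020 ends with Thursday March 26, 2020.
April 2020 ends with Thursday April 30, 2020.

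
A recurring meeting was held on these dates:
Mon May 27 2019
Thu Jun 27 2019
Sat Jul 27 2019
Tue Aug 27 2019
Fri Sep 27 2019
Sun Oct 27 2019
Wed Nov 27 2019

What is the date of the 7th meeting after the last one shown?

The day-of-month is always 27 (31, 30, 31, 31, 30, 31 days between events).
So this recurs on the 27th of each month.
Next: December 2019 → Fri Dec 27 2019.
January 2020: Mon Jan 27 2020.
February 2020: Thu Feb 27 2020.
March 2020: Fri Mar 27 2020.
Next: April 2020 → Mon Apr 27 2020.
Next: May 2020 → Wed May 27 2020.
June 2020: Sat Jun 27 2020.

Sat Jun 27 2020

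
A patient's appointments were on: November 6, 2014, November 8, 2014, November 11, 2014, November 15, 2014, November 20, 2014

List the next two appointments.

November 26, 2014; December 3, 2014

The spacing grows by 1 each time: 2, 3, 4, 5 days.
Next gap: 6 days. November 20, 2014 + 6 days = November 26, 2014.
Next gap: 7 days. November 26, 2014 + 7 days = December 3, 2014.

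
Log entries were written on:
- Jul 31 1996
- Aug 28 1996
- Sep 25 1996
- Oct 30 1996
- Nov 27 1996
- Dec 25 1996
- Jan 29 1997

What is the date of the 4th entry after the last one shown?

All Wednesdays; the gaps (28, 28, 35, 28, 28, 35) vary with month length.
This is the last Wednesday of each month.
Last Wednesday of February 1997: Feb 26 1997.
March 1997 ends with Wednesday Mar 26 1997.
April 1997 ends with Wednesday Apr 30 1997.
May 1997 ends with Wednesday May 28 1997.

May 28 1997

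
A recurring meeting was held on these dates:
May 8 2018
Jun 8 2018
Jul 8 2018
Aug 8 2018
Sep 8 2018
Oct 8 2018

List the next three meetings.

Nov 8 2018, Dec 8 2018, Jan 8 2019

Each date is the 8th; the gaps (31, 30, 31, 31, 30) track the month lengths.
The rule is the 8th of each month.
Next: November 2018 → Nov 8 2018.
December 2018: Dec 8 2018.
January 2019: Jan 8 2019.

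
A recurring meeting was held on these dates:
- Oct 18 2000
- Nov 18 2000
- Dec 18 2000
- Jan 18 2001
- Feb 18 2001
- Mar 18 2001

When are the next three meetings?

Apr 18 2001, May 18 2001, Jun 18 2001

Gaps: 31, 30, 31, 31, 28 days — not constant. Every event is on the 18th of the month.
Pattern: the 18th of each month.
Next: April 2001 → Apr 18 2001.
May 2001: May 18 2001.
Next: June 2001 → Jun 18 2001.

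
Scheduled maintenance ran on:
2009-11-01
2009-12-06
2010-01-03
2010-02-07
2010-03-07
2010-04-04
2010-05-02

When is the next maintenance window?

2010-06-06

Gaps: 35, 28, 35, 28, 28, 28 days — a mix of 28 and 35. Every date is a Sunday.
Each is the 1st Sunday of its month.
1st Sunday of June 2010: 2010-06-06.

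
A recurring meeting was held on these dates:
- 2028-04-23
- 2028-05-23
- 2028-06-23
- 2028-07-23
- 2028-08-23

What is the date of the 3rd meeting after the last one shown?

Gaps: 30, 31, 30, 31 days — not constant. Every event is on the 23rd of the month.
Pattern: the 23rd of each month.
Next: September 2028 → 2028-09-23.
Next: October 2028 → 2028-10-23.
Next: November 2028 → 2028-11-23.

2028-11-23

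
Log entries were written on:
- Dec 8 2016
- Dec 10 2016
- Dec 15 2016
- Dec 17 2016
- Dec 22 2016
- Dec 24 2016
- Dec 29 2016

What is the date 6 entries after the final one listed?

Jan 19 2017

Every event lands on a Thursday or Saturday (gaps cycle 2, 5, 2, 5, 2, 5).
So the schedule is: every Thursday and Saturday.
The following Saturday is Dec 31 2016.
Next Thursday: Jan 5 2017.
Next Saturday: Jan 7 2017.
Next Thursday: Jan 12 2017.
Next Saturday: Jan 14 2017.
Next Thursday: Jan 19 2017.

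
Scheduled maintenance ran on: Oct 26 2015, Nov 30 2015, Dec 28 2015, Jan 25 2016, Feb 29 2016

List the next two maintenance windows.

These are Mondays with 35, 28, 28, 35-day gaps.
Each is the final Monday of its month — Nov 30 2015 is past the 28th, so '4th Monday' doesn't fit.
Last Monday of March 2016: Mar 28 2016.
April 2016 ends with Monday Apr 25 2016.

Mar 28 2016, Apr 25 2016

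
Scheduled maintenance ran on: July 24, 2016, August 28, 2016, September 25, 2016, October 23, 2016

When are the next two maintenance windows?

November 27, 2016; December 25, 2016

All dates are Sundays, 35, 28, 28 days apart.
Specifically, the 4th Sunday of each month.
November 2016 — 4th Sunday is November 27, 2016.
4th Sunday of December 2016: December 25, 2016.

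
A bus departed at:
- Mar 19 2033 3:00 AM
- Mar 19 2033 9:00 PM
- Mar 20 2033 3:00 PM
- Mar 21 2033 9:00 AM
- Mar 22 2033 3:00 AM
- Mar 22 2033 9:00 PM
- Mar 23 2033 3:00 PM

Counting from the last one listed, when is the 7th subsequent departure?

Gaps: 18, 18, 18, 18, 18, 18 hours — each event is 18 hours after the previous one.
Mar 23 2033 3:00 PM + 18 h = Mar 24 2033 9:00 AM.
Mar 24 2033 9:00 AM + 18 h = Mar 25 2033 3:00 AM.
Mar 25 2033 3:00 AM + 18 h = Mar 25 2033 9:00 PM.
Mar 25 2033 9:00 PM + 18 h = Mar 26 2033 3:00 PM.
Mar 26 2033 3:00 PM + 18 h = Mar 27 2033 9:00 AM.
Mar 27 2033 9:00 AM + 18 h = Mar 28 2033 3:00 AM.
Mar 28 2033 3:00 AM + 18 h = Mar 28 2033 9:00 PM.

Mar 28 2033 9:00 PM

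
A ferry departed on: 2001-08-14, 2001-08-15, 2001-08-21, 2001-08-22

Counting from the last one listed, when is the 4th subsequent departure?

Every event lands on a Tuesday or Wednesday (gaps cycle 1, 6, 1).
So the schedule is: every Tuesday and Wednesday.
The following Tuesday is 2001-08-28.
The following Wednesday is 2001-08-29.
Next Tuesday: 2001-09-04.
Next Wednesday: 2001-09-05.

2001-09-05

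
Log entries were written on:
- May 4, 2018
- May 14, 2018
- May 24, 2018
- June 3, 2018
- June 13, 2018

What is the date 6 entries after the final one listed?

August 12, 2018

Every event comes 10 days after the last (10, 10, 10, 10).
June 13, 2018 + 10 days = June 23, 2018.
June 23, 2018 + 10 days = July 3, 2018.
July 3, 2018 + 10 days = July 13, 2018.
July 13, 2018 + 10 days = July 23, 2018.
July 23, 2018 + 10 days = August 2, 2018.
August 2, 2018 + 10 days = August 12, 2018.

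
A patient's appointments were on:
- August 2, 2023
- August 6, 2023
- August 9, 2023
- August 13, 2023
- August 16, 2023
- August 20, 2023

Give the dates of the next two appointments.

August 23, 2023; August 27, 2023

The gap pattern 4, 3, 4, 3, 4 repeats every 2 events.
These are the Wednesdays and Sundays of each week.
The following Wednesday is August 23, 2023.
The following Sunday is August 27, 2023.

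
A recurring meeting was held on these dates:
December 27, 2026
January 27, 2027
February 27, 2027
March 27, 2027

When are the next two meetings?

The day-of-month is always 27 (31, 31, 28 days between events).
So this recurs on the 27th of each month.
Next: April 2027 → April 27, 2027.
May 2027: May 27, 2027.

April 27, 2027; May 27, 2027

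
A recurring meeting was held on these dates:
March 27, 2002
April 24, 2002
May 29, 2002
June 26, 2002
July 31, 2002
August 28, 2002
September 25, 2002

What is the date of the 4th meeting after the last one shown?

All Wednesdays; the gaps (28, 35, 28, 35, 28, 28) vary with month length.
This is the last Wednesday of each month.
October 2002 ends with Wednesday October 30, 2002.
November 2002 ends with Wednesday November 27, 2002.
December 2002 ends with Wednesday December 25, 2002.
January 2003 ends with Wednesday January 29, 2003.

January 29, 2003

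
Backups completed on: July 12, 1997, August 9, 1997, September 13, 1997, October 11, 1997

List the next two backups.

November 8, 1997; December 13, 1997

Gaps: 28, 35, 28 days — a mix of 28 and 35. Every date is a Saturday.
Each is the 2nd Saturday of its month.
2nd Saturday of November 1997: November 8, 1997.
December 1997 — 2nd Saturday is December 13, 1997.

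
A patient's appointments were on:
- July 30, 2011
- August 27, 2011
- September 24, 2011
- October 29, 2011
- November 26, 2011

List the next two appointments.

December 31, 2011; January 28, 2012

Every date is a Saturday; gaps 28, 28, 35, 28 days.
Each is the last Saturday of its month (at least one falls on the 29th or later, ruling out '4th Saturday').
December 2011 ends with Saturday December 31, 2011.
January 2012 ends with Saturday January 28, 2012.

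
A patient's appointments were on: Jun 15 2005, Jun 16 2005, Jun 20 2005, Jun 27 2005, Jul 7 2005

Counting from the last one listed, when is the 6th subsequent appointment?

Gaps: 1, 4, 7, 10 days — each gap is 3 larger than the previous one.
Next gap: 13 days. Jul 7 2005 + 13 days = Jul 20 2005.
Next gap: 16 days. Jul 20 2005 + 16 days = Aug 5 2005.
Next gap: 19 days. Aug 5 2005 + 19 days = Aug 24 2005.
Next gap: 22 days. Aug 24 2005 + 22 days = Sep 15 2005.
Next gap: 25 days. Sep 15 2005 + 25 days = Oct 10 2005.
Next gap: 28 days. Oct 10 2005 + 28 days = Nov 7 2005.

Nov 7 2005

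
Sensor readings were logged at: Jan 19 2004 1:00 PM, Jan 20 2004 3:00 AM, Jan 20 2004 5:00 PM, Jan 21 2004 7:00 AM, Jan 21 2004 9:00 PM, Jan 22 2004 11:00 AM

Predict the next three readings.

The interval is a steady 14 hours (14, 14, 14, 14, 14).
Jan 22 2004 11:00 AM + 14 h = Jan 23 2004 1:00 AM.
Jan 23 2004 1:00 AM + 14 h = Jan 23 2004 3:00 PM.
Jan 23 2004 3:00 PM + 14 h = Jan 24 2004 5:00 AM.

Jan 23 2004 1:00 AM, Jan 23 2004 3:00 PM, Jan 24 2004 5:00 AM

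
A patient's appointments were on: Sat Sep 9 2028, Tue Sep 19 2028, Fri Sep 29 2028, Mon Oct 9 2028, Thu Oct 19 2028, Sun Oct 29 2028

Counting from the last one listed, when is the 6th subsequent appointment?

Gaps between consecutive events: 10, 10, 10, 10, 10 days — a constant 10-day interval.
Sun Oct 29 2028 + 10 days = Wed Nov 8 2028.
Wed Nov 8 2028 + 10 days = Sat Nov 18 2028.
Sat Nov 18 2028 + 10 days = Tue Nov 28 2028.
Tue Nov 28 2028 + 10 days = Fri Dec 8 2028.
Fri Dec 8 2028 + 10 days = Mon Dec 18 2028.
Mon Dec 18 2028 + 10 days = Thu Dec 28 2028.

Thu Dec 28 2028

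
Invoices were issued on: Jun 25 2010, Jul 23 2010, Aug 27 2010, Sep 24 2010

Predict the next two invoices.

All dates are Fridays, 28, 35, 28 days apart.
Specifically, the 4th Friday of each month.
October 2010 — 4th Friday is Oct 22 2010.
November 2010 — 4th Friday is Nov 26 2010.

Oct 22 2010, Nov 26 2010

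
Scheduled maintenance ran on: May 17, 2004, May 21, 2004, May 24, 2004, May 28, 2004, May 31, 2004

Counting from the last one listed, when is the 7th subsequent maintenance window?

The gap pattern 4, 3, 4, 3 repeats every 2 events.
These are the Mondays and Fridays of each week.
The following Friday is June 4, 2004.
Next Monday: June 7, 2004.
The following Friday is June 11, 2004.
Next Monday: June 14, 2004.
The following Friday is June 18, 2004.
Next Monday: June 21, 2004.
Next Friday: June 25, 2004.

June 25, 2004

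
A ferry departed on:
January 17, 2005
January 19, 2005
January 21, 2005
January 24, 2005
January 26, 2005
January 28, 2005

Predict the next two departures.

January 31, 2005; February 2, 2005

Every event lands on a Monday or Wednesday or Friday (gaps cycle 2, 2, 3, 2, 2).
So the schedule is: every Monday, Wednesday and Friday.
Next Monday: January 31, 2005.
The following Wednesday is February 2, 2005.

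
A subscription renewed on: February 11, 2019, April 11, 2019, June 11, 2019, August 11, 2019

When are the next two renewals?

The day-of-month is always 11 (59, 61, 61 days between events).
So this recurs on the 11th of every 2 months.
Next: October 2019 → October 11, 2019.
Next: December 2019 → December 11, 2019.

October 11, 2019; December 11, 2019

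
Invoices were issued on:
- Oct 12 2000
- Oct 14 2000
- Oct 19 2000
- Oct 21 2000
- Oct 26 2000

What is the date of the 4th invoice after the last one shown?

Gaps: 2, 5, 2, 5 days — not constant, but cyclic with period 2.
The events fall on every Thursday and Saturday.
The following Saturday is Oct 28 2000.
Next Thursday: Nov 2 2000.
The following Saturday is Nov 4 2000.
The following Thursday is Nov 9 2000.

Nov 9 2000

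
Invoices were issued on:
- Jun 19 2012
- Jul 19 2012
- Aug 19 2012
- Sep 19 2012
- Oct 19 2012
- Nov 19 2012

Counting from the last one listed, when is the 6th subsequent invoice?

May 19 2013

The day-of-month is always 19 (30, 31, 31, 30, 31 days between events).
So this recurs on the 19th of each month.
December 2012: Dec 19 2012.
January 2013: Jan 19 2013.
February 2013: Feb 19 2013.
Next: March 2013 → Mar 19 2013.
April 2013: Apr 19 2013.
Next: May 2013 → May 19 2013.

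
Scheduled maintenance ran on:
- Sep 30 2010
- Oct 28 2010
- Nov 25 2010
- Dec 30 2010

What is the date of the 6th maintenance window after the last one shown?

These are Thursdays with 28, 28, 35-day gaps.
Each is the final Thursday of its month — Sep 30 2010 is past the 28th, so '4th Thursday' doesn't fit.
Last Thursday of January 2011: Jan 27 2011.
Last Thursday of February 2011: Feb 24 2011.
Last Thursday of March 2011: Mar 31 2011.
April 2011 ends with Thursday Apr 28 2011.
May 2011 ends with Thursday May 26 2011.
Last Thursday of June 2011: Jun 30 2011.

Jun 30 2011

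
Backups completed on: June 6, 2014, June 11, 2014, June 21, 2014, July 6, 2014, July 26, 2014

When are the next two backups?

The spacing grows by 5 each time: 5, 10, 15, 20 days.
Next gap: 25 days. July 26, 2014 + 25 days = August 20, 2014.
Next gap: 30 days. August 20, 2014 + 30 days = September 19, 2014.

August 20, 2014; September 19, 2014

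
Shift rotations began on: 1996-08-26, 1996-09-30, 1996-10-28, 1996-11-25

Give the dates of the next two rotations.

1996-12-30, 1997-01-27

Every date is a Monday; gaps 35, 28, 28 days.
Each is the last Monday of its month (at least one falls on the 29th or later, ruling out '4th Monday').
December 1996 ends with Monday 1996-12-30.
Last Monday of January 1997: 1997-01-27.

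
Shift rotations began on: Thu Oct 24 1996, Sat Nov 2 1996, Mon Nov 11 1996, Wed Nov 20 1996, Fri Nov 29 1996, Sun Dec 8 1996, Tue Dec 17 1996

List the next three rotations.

Thu Dec 26 1996, Sat Jan 4 1997, Mon Jan 13 1997

The spacing is 9, 9, 9, 9, 9, 9 days — always 9 days.
Tue Dec 17 1996 + 9 days = Thu Dec 26 1996.
Thu Dec 26 1996 + 9 days = Sat Jan 4 1997.
Sat Jan 4 1997 + 9 days = Mon Jan 13 1997.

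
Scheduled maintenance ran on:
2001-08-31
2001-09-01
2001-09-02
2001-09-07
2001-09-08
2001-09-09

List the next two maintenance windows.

2001-09-14, 2001-09-15

The gap pattern 1, 1, 5, 1, 1 repeats every 3 events.
These are the Fridays, Saturdays and Sundays of each week.
Next Friday: 2001-09-14.
The following Saturday is 2001-09-15.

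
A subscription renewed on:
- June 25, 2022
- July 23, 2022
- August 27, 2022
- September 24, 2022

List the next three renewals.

October 22, 2022; November 26, 2022; December 24, 2022

Gaps: 28, 35, 28 days — a mix of 28 and 35. Every date is a Saturday.
Each is the 4th Saturday of its month.
October 2022 — 4th Saturday is October 22, 2022.
November 2022 — 4th Saturday is November 26, 2022.
December 2022 — 4th Saturday is December 24, 2022.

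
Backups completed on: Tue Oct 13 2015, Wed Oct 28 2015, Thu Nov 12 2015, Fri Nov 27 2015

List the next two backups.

Every event comes 15 days after the last (15, 15, 15).
Fri Nov 27 2015 + 15 days = Sat Dec 12 2015.
Sat Dec 12 2015 + 15 days = Sun Dec 27 2015.

Sat Dec 12 2015, Sun Dec 27 2015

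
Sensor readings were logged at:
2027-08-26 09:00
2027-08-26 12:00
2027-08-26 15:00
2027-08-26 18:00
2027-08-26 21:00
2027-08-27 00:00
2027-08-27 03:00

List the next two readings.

Gaps: 3, 3, 3, 3, 3, 3 hours — each event is 3 hours after the previous one.
2027-08-27 03:00 + 3 h = 2027-08-27 06:00.
2027-08-27 06:00 + 3 h = 2027-08-27 09:00.

2027-08-27 06:00, 2027-08-27 09:00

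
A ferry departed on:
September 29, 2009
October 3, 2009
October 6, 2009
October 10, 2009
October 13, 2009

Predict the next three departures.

The gap pattern 4, 3, 4, 3 repeats every 2 events.
These are the Tuesdays and Saturdays of each week.
The following Saturday is October 17, 2009.
Next Tuesday: October 20, 2009.
Next Saturday: October 24, 2009.

October 17, 2009; October 20, 2009; October 24, 2009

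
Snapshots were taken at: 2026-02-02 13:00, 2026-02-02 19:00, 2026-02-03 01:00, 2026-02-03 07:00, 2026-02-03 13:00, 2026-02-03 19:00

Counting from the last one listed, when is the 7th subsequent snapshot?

Spacing: 6, 6, 6, 6, 6 h — constant 6 h.
2026-02-03 19:00 + 6 h = 2026-02-04 01:00.
2026-02-04 01:00 + 6 h = 2026-02-04 07:00.
2026-02-04 07:00 + 6 h = 2026-02-04 13:00.
2026-02-04 13:00 + 6 h = 2026-02-04 19:00.
2026-02-04 19:00 + 6 h = 2026-02-05 01:00.
2026-02-05 01:00 + 6 h = 2026-02-05 07:00.
2026-02-05 07:00 + 6 h = 2026-02-05 13:00.

2026-02-05 13:00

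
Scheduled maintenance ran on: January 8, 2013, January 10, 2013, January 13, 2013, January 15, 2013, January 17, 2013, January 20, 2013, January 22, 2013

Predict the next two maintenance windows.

The gap pattern 2, 3, 2, 2, 3, 2 repeats every 3 events.
These are the Tuesdays, Thursdays and Sundays of each week.
The following Thursday is January 24, 2013.
Next Sunday: January 27, 2013.

January 24, 2013; January 27, 2013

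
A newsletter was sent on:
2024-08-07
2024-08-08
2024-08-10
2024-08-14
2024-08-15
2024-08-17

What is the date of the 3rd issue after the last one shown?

The gap pattern 1, 2, 4, 1, 2 repeats every 3 events.
These are the Wednesdays, Thursdays and Saturdays of each week.
The following Wednesday is 2024-08-21.
Next Thursday: 2024-08-22.
The following Saturday is 2024-08-24.

2024-08-24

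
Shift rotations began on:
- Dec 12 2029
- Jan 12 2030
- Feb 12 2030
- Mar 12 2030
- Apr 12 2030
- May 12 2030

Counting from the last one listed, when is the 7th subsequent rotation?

Dec 12 2030

Each date is the 12th; the gaps (31, 31, 28, 31, 30) track the month lengths.
The rule is the 12th of each month.
Next: June 2030 → Jun 12 2030.
July 2030: Jul 12 2030.
Next: August 2030 → Aug 12 2030.
September 2030: Sep 12 2030.
Next: October 2030 → Oct 12 2030.
November 2030: Nov 12 2030.
December 2030: Dec 12 2030.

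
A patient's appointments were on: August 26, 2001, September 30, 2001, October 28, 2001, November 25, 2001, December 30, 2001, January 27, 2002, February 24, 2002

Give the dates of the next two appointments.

March 31, 2002; April 28, 2002

Every date is a Sunday; gaps 35, 28, 28, 35, 28, 28 days.
Each is the last Sunday of its month (at least one falls on the 29th or later, ruling out '4th Sunday').
March 2002 ends with Sunday March 31, 2002.
Last Sunday of April 2002: April 28, 2002.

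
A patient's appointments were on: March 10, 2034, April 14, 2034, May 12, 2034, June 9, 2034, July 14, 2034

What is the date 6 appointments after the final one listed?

Gaps: 35, 28, 28, 35 days — a mix of 28 and 35. Every date is a Friday.
Each is the 2nd Friday of its month.
August 2034 — 2nd Friday is August 11, 2034.
2nd Friday of September 2034: September 8, 2034.
October 2034 — 2nd Friday is October 13, 2034.
2nd Friday of November 2034: November 10, 2034.
December 2034 — 2nd Friday is December 8, 2034.
January 2035 — 2nd Friday is January 12, 2035.

January 12, 2035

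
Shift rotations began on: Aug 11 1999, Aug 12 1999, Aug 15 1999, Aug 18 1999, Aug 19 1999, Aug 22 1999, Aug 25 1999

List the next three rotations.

Every event lands on a Wednesday or Thursday or Sunday (gaps cycle 1, 3, 3, 1, 3, 3).
So the schedule is: every Wednesday, Thursday and Sunday.
Next Thursday: Aug 26 1999.
The following Sunday is Aug 29 1999.
Next Wednesday: Sep 1 1999.

Aug 26 1999, Aug 29 1999, Sep 1 1999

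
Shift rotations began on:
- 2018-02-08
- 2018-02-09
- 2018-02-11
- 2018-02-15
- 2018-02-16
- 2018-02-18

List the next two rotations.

2018-02-22, 2018-02-23

Every event lands on a Thursday or Friday or Sunday (gaps cycle 1, 2, 4, 1, 2).
So the schedule is: every Thursday, Friday and Sunday.
Next Thursday: 2018-02-22.
The following Friday is 2018-02-23.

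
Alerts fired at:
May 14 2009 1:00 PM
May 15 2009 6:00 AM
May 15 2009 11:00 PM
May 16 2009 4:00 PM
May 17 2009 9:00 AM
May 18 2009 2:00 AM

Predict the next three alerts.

May 18 2009 7:00 PM, May 19 2009 12:00 PM, May 20 2009 5:00 AM

Gaps: 17, 17, 17, 17, 17 hours — each event is 17 hours after the previous one.
May 18 2009 2:00 AM + 17 h = May 18 2009 7:00 PM.
May 18 2009 7:00 PM + 17 h = May 19 2009 12:00 PM.
May 19 2009 12:00 PM + 17 h = May 20 2009 5:00 AM.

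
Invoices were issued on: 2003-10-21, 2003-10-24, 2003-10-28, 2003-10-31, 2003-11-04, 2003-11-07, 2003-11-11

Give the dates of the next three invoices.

2003-11-14, 2003-11-18, 2003-11-21

Gaps: 3, 4, 3, 4, 3, 4 days — not constant, but cyclic with period 2.
The events fall on every Tuesday and Friday.
The following Friday is 2003-11-14.
Next Tuesday: 2003-11-18.
Next Friday: 2003-11-21.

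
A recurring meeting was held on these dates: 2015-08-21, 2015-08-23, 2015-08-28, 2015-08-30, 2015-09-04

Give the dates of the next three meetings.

2015-09-06, 2015-09-11, 2015-09-13

The gap pattern 2, 5, 2, 5 repeats every 2 events.
These are the Fridays and Sundays of each week.
The following Sunday is 2015-09-06.
The following Friday is 2015-09-11.
The following Sunday is 2015-09-13.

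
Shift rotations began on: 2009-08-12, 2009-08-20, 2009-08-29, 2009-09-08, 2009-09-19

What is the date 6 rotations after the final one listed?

Gaps: 8, 9, 10, 11 days — each gap is 1 larger than the previous one.
Next gap: 12 days. 2009-09-19 + 12 days = 2009-10-01.
Next gap: 13 days. 2009-10-01 + 13 days = 2009-10-14.
Next gap: 14 days. 2009-10-14 + 14 days = 2009-10-28.
Next gap: 15 days. 2009-10-28 + 15 days = 2009-11-12.
Next gap: 16 days. 2009-11-12 + 16 days = 2009-11-28.
Next gap: 17 days. 2009-11-28 + 17 days = 2009-12-15.

2009-12-15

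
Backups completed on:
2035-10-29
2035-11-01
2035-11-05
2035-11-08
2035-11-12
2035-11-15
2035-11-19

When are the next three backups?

2035-11-22, 2035-11-26, 2035-11-29

Gaps: 3, 4, 3, 4, 3, 4 days — not constant, but cyclic with period 2.
The events fall on every Monday and Thursday.
Next Thursday: 2035-11-22.
Next Monday: 2035-11-26.
Next Thursday: 2035-11-29.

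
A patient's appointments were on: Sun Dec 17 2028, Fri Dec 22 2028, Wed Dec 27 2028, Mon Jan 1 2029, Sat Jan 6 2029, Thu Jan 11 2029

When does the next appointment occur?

Tue Jan 16 2029

Every event comes 5 days after the last (5, 5, 5, 5, 5).
Thu Jan 11 2029 + 5 days = Tue Jan 16 2029.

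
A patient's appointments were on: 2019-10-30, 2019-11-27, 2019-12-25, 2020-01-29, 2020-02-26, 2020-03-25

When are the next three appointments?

Every date is a Wednesday; gaps 28, 28, 35, 28, 28 days.
Each is the last Wednesday of its month (at least one falls on the 29th or later, ruling out '4th Wednesday').
Last Wednesday of April 2020: 2020-04-29.
Last Wednesday of May 2020: 2020-05-27.
June 2020 ends with Wednesday 2020-06-24.

2020-04-29, 2020-05-27, 2020-06-24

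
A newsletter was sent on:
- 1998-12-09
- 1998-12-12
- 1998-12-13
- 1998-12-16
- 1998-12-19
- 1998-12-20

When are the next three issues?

Every event lands on a Wednesday or Saturday or Sunday (gaps cycle 3, 1, 3, 3, 1).
So the schedule is: every Wednesday, Saturday and Sunday.
The following Wednesday is 1998-12-23.
The following Saturday is 1998-12-26.
Next Sunday: 1998-12-27.

1998-12-23, 1998-12-26, 1998-12-27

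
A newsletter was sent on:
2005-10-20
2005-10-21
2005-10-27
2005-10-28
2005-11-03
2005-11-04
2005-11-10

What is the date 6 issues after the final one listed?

Gaps: 1, 6, 1, 6, 1, 6 days — not constant, but cyclic with period 2.
The events fall on every Thursday and Friday.
Next Friday: 2005-11-11.
The following Thursday is 2005-11-17.
The following Friday is 2005-11-18.
The following Thursday is 2005-11-24.
The following Friday is 2005-11-25.
Next Thursday: 2005-12-01.

2005-12-01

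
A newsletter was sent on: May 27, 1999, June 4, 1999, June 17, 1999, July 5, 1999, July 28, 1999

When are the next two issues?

August 25, 1999; September 27, 1999

Gaps: 8, 13, 18, 23 days — each gap is 5 larger than the previous one.
Next gap: 28 days. July 28, 1999 + 28 days = August 25, 1999.
Next gap: 33 days. August 25, 1999 + 33 days = September 27, 1999.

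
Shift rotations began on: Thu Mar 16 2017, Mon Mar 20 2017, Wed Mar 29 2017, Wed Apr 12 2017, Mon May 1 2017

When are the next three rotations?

Thu May 25 2017, Fri Jun 23 2017, Thu Jul 27 2017

Gaps: 4, 9, 14, 19 days — each gap is 5 larger than the previous one.
Next gap: 24 days. Mon May 1 2017 + 24 days = Thu May 25 2017.
Next gap: 29 days. Thu May 25 2017 + 29 days = Fri Jun 23 2017.
Next gap: 34 days. Fri Jun 23 2017 + 34 days = Thu Jul 27 2017.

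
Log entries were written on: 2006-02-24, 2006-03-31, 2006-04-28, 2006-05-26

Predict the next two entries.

These are Fridays with 35, 28, 28-day gaps.
Each is the final Friday of its month — 2006-03-31 is past the 28th, so '4th Friday' doesn't fit.
Last Friday of June 2006: 2006-06-30.
July 2006 ends with Friday 2006-07-28.

2006-06-30, 2006-07-28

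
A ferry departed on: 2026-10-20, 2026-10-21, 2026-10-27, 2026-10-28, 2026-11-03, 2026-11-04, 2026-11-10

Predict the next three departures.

The gap pattern 1, 6, 1, 6, 1, 6 repeats every 2 events.
These are the Tuesdays and Wednesdays of each week.
Next Wednesday: 2026-11-11.
Next Tuesday: 2026-11-17.
Next Wednesday: 2026-11-18.

2026-11-11, 2026-11-17, 2026-11-18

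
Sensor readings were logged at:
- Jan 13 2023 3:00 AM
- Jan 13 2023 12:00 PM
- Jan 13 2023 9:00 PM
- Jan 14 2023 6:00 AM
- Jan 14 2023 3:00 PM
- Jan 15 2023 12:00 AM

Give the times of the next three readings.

Jan 15 2023 9:00 AM, Jan 15 2023 6:00 PM, Jan 16 2023 3:00 AM

Spacing: 9, 9, 9, 9, 9 h — constant 9 h.
Jan 15 2023 12:00 AM + 9 h = Jan 15 2023 9:00 AM.
Jan 15 2023 9:00 AM + 9 h = Jan 15 2023 6:00 PM.
Jan 15 2023 6:00 PM + 9 h = Jan 16 2023 3:00 AM.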